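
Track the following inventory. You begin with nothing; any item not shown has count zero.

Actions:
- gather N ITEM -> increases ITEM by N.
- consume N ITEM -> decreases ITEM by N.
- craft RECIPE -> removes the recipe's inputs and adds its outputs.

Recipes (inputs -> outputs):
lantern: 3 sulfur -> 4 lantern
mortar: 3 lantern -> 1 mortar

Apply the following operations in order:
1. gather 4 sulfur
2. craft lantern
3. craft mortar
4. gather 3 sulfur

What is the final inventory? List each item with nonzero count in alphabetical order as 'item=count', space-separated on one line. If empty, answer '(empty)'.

Answer: lantern=1 mortar=1 sulfur=4

Derivation:
After 1 (gather 4 sulfur): sulfur=4
After 2 (craft lantern): lantern=4 sulfur=1
After 3 (craft mortar): lantern=1 mortar=1 sulfur=1
After 4 (gather 3 sulfur): lantern=1 mortar=1 sulfur=4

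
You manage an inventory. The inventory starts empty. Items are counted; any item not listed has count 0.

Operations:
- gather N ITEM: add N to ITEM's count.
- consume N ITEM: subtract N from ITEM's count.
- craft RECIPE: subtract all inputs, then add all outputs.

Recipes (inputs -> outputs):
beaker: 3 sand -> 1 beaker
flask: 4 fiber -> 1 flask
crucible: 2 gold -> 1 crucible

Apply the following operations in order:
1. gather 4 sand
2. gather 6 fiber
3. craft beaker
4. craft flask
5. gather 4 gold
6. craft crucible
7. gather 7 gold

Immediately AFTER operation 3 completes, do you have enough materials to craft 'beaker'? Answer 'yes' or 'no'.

After 1 (gather 4 sand): sand=4
After 2 (gather 6 fiber): fiber=6 sand=4
After 3 (craft beaker): beaker=1 fiber=6 sand=1

Answer: no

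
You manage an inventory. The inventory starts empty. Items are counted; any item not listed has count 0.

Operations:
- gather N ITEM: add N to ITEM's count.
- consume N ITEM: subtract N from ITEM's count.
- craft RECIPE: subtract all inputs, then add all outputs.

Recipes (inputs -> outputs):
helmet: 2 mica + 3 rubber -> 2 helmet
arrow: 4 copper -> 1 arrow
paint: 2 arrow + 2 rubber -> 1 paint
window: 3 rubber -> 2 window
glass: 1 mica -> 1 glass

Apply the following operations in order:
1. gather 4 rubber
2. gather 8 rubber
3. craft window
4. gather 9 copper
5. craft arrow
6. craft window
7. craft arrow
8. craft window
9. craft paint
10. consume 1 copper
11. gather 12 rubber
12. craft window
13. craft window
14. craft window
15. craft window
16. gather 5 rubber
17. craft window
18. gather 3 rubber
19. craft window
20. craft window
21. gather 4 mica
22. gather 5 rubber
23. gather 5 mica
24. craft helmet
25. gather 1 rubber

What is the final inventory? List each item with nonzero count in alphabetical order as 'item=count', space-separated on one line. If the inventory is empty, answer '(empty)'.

After 1 (gather 4 rubber): rubber=4
After 2 (gather 8 rubber): rubber=12
After 3 (craft window): rubber=9 window=2
After 4 (gather 9 copper): copper=9 rubber=9 window=2
After 5 (craft arrow): arrow=1 copper=5 rubber=9 window=2
After 6 (craft window): arrow=1 copper=5 rubber=6 window=4
After 7 (craft arrow): arrow=2 copper=1 rubber=6 window=4
After 8 (craft window): arrow=2 copper=1 rubber=3 window=6
After 9 (craft paint): copper=1 paint=1 rubber=1 window=6
After 10 (consume 1 copper): paint=1 rubber=1 window=6
After 11 (gather 12 rubber): paint=1 rubber=13 window=6
After 12 (craft window): paint=1 rubber=10 window=8
After 13 (craft window): paint=1 rubber=7 window=10
After 14 (craft window): paint=1 rubber=4 window=12
After 15 (craft window): paint=1 rubber=1 window=14
After 16 (gather 5 rubber): paint=1 rubber=6 window=14
After 17 (craft window): paint=1 rubber=3 window=16
After 18 (gather 3 rubber): paint=1 rubber=6 window=16
After 19 (craft window): paint=1 rubber=3 window=18
After 20 (craft window): paint=1 window=20
After 21 (gather 4 mica): mica=4 paint=1 window=20
After 22 (gather 5 rubber): mica=4 paint=1 rubber=5 window=20
After 23 (gather 5 mica): mica=9 paint=1 rubber=5 window=20
After 24 (craft helmet): helmet=2 mica=7 paint=1 rubber=2 window=20
After 25 (gather 1 rubber): helmet=2 mica=7 paint=1 rubber=3 window=20

Answer: helmet=2 mica=7 paint=1 rubber=3 window=20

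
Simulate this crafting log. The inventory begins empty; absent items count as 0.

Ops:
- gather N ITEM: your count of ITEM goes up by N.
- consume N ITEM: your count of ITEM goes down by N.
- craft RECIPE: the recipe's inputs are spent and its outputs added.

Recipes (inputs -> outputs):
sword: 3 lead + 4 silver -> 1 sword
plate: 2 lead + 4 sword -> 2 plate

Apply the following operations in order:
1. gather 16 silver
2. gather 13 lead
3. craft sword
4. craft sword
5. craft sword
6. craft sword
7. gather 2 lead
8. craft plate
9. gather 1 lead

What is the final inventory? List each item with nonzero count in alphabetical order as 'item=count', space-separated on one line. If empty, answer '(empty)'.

After 1 (gather 16 silver): silver=16
After 2 (gather 13 lead): lead=13 silver=16
After 3 (craft sword): lead=10 silver=12 sword=1
After 4 (craft sword): lead=7 silver=8 sword=2
After 5 (craft sword): lead=4 silver=4 sword=3
After 6 (craft sword): lead=1 sword=4
After 7 (gather 2 lead): lead=3 sword=4
After 8 (craft plate): lead=1 plate=2
After 9 (gather 1 lead): lead=2 plate=2

Answer: lead=2 plate=2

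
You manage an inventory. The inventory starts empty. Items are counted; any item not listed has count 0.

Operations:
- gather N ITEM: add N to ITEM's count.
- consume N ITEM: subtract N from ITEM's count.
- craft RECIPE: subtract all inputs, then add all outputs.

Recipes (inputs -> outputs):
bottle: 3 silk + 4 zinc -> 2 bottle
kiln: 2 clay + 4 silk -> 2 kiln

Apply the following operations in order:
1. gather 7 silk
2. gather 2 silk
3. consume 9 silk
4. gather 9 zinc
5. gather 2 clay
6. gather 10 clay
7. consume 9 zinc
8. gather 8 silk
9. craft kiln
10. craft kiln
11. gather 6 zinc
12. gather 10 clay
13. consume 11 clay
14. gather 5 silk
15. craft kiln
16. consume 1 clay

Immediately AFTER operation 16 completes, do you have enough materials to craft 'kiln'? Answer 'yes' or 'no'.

Answer: no

Derivation:
After 1 (gather 7 silk): silk=7
After 2 (gather 2 silk): silk=9
After 3 (consume 9 silk): (empty)
After 4 (gather 9 zinc): zinc=9
After 5 (gather 2 clay): clay=2 zinc=9
After 6 (gather 10 clay): clay=12 zinc=9
After 7 (consume 9 zinc): clay=12
After 8 (gather 8 silk): clay=12 silk=8
After 9 (craft kiln): clay=10 kiln=2 silk=4
After 10 (craft kiln): clay=8 kiln=4
After 11 (gather 6 zinc): clay=8 kiln=4 zinc=6
After 12 (gather 10 clay): clay=18 kiln=4 zinc=6
After 13 (consume 11 clay): clay=7 kiln=4 zinc=6
After 14 (gather 5 silk): clay=7 kiln=4 silk=5 zinc=6
After 15 (craft kiln): clay=5 kiln=6 silk=1 zinc=6
After 16 (consume 1 clay): clay=4 kiln=6 silk=1 zinc=6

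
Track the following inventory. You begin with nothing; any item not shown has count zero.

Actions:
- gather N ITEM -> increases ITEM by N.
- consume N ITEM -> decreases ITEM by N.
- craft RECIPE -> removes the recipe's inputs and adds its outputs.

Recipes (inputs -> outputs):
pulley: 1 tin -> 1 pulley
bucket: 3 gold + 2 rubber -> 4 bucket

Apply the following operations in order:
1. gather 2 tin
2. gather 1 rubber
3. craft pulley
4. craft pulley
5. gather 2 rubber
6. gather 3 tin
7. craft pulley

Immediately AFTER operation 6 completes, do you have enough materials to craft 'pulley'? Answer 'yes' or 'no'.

Answer: yes

Derivation:
After 1 (gather 2 tin): tin=2
After 2 (gather 1 rubber): rubber=1 tin=2
After 3 (craft pulley): pulley=1 rubber=1 tin=1
After 4 (craft pulley): pulley=2 rubber=1
After 5 (gather 2 rubber): pulley=2 rubber=3
After 6 (gather 3 tin): pulley=2 rubber=3 tin=3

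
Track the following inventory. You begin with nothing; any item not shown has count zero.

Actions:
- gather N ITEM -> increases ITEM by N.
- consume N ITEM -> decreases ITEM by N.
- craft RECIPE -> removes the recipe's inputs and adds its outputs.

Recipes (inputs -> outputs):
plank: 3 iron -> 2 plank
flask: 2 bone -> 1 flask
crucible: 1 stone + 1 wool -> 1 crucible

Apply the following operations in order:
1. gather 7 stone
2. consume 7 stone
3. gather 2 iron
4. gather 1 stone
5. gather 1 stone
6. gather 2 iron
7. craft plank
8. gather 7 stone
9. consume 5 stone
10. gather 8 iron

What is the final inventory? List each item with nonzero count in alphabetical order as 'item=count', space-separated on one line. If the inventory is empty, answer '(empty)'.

After 1 (gather 7 stone): stone=7
After 2 (consume 7 stone): (empty)
After 3 (gather 2 iron): iron=2
After 4 (gather 1 stone): iron=2 stone=1
After 5 (gather 1 stone): iron=2 stone=2
After 6 (gather 2 iron): iron=4 stone=2
After 7 (craft plank): iron=1 plank=2 stone=2
After 8 (gather 7 stone): iron=1 plank=2 stone=9
After 9 (consume 5 stone): iron=1 plank=2 stone=4
After 10 (gather 8 iron): iron=9 plank=2 stone=4

Answer: iron=9 plank=2 stone=4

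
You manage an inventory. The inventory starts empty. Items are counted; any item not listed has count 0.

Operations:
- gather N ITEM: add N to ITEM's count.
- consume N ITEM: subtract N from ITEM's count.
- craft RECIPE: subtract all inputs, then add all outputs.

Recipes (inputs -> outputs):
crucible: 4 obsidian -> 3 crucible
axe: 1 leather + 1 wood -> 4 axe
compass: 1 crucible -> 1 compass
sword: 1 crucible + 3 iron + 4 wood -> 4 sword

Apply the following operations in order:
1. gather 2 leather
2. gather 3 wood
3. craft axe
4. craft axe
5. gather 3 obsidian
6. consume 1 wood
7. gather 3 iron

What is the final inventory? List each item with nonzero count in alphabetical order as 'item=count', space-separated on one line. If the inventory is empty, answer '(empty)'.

After 1 (gather 2 leather): leather=2
After 2 (gather 3 wood): leather=2 wood=3
After 3 (craft axe): axe=4 leather=1 wood=2
After 4 (craft axe): axe=8 wood=1
After 5 (gather 3 obsidian): axe=8 obsidian=3 wood=1
After 6 (consume 1 wood): axe=8 obsidian=3
After 7 (gather 3 iron): axe=8 iron=3 obsidian=3

Answer: axe=8 iron=3 obsidian=3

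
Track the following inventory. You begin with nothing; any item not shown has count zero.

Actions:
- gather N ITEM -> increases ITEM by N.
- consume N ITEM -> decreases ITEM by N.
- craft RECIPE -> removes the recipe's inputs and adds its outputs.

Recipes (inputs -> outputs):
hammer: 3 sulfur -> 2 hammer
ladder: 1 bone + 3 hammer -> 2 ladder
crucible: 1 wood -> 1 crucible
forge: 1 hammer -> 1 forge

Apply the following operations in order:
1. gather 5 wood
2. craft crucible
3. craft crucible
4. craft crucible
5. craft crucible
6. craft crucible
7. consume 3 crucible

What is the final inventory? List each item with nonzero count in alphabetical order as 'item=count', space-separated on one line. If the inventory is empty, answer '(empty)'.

After 1 (gather 5 wood): wood=5
After 2 (craft crucible): crucible=1 wood=4
After 3 (craft crucible): crucible=2 wood=3
After 4 (craft crucible): crucible=3 wood=2
After 5 (craft crucible): crucible=4 wood=1
After 6 (craft crucible): crucible=5
After 7 (consume 3 crucible): crucible=2

Answer: crucible=2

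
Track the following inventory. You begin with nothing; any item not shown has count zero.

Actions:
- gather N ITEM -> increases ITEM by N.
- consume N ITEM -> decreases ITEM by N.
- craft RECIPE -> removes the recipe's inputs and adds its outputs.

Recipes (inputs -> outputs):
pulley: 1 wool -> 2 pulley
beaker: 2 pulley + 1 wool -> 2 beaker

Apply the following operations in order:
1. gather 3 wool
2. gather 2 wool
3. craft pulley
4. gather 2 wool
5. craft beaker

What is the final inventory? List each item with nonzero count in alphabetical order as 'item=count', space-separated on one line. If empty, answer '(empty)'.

After 1 (gather 3 wool): wool=3
After 2 (gather 2 wool): wool=5
After 3 (craft pulley): pulley=2 wool=4
After 4 (gather 2 wool): pulley=2 wool=6
After 5 (craft beaker): beaker=2 wool=5

Answer: beaker=2 wool=5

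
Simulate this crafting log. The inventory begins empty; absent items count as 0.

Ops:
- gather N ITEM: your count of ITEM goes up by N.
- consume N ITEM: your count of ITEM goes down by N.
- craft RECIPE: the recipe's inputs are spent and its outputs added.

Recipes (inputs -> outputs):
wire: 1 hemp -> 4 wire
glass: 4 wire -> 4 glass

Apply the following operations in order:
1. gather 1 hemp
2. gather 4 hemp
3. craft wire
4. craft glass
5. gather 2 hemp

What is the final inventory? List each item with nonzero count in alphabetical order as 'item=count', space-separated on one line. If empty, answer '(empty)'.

Answer: glass=4 hemp=6

Derivation:
After 1 (gather 1 hemp): hemp=1
After 2 (gather 4 hemp): hemp=5
After 3 (craft wire): hemp=4 wire=4
After 4 (craft glass): glass=4 hemp=4
After 5 (gather 2 hemp): glass=4 hemp=6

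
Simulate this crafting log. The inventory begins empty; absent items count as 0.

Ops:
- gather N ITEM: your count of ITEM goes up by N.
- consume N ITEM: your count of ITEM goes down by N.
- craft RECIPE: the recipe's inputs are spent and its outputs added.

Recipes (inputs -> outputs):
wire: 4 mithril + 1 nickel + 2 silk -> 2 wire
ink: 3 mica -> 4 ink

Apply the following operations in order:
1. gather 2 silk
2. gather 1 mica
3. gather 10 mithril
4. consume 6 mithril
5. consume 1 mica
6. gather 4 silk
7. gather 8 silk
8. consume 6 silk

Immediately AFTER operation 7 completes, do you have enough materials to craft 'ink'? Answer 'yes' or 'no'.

After 1 (gather 2 silk): silk=2
After 2 (gather 1 mica): mica=1 silk=2
After 3 (gather 10 mithril): mica=1 mithril=10 silk=2
After 4 (consume 6 mithril): mica=1 mithril=4 silk=2
After 5 (consume 1 mica): mithril=4 silk=2
After 6 (gather 4 silk): mithril=4 silk=6
After 7 (gather 8 silk): mithril=4 silk=14

Answer: no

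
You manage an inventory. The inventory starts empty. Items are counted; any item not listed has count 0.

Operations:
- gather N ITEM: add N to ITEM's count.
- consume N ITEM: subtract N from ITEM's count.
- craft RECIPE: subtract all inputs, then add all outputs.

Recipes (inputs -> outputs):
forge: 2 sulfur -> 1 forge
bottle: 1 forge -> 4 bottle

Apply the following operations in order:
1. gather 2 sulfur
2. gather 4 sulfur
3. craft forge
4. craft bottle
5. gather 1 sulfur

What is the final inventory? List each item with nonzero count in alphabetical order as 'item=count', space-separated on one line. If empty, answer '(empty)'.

Answer: bottle=4 sulfur=5

Derivation:
After 1 (gather 2 sulfur): sulfur=2
After 2 (gather 4 sulfur): sulfur=6
After 3 (craft forge): forge=1 sulfur=4
After 4 (craft bottle): bottle=4 sulfur=4
After 5 (gather 1 sulfur): bottle=4 sulfur=5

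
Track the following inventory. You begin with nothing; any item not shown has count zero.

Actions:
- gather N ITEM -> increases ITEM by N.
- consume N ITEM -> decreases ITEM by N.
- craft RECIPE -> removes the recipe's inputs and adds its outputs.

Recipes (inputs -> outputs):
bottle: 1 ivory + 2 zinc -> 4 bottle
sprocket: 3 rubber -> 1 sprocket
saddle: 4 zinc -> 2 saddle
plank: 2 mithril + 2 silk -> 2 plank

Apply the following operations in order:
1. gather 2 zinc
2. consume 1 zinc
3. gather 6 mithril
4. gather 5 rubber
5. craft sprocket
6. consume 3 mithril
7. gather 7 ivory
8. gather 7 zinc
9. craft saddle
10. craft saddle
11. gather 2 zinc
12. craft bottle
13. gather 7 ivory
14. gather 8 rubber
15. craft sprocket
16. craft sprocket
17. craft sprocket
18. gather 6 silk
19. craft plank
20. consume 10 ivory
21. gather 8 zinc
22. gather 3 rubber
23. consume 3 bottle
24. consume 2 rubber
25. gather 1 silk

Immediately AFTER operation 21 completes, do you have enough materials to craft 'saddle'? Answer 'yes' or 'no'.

Answer: yes

Derivation:
After 1 (gather 2 zinc): zinc=2
After 2 (consume 1 zinc): zinc=1
After 3 (gather 6 mithril): mithril=6 zinc=1
After 4 (gather 5 rubber): mithril=6 rubber=5 zinc=1
After 5 (craft sprocket): mithril=6 rubber=2 sprocket=1 zinc=1
After 6 (consume 3 mithril): mithril=3 rubber=2 sprocket=1 zinc=1
After 7 (gather 7 ivory): ivory=7 mithril=3 rubber=2 sprocket=1 zinc=1
After 8 (gather 7 zinc): ivory=7 mithril=3 rubber=2 sprocket=1 zinc=8
After 9 (craft saddle): ivory=7 mithril=3 rubber=2 saddle=2 sprocket=1 zinc=4
After 10 (craft saddle): ivory=7 mithril=3 rubber=2 saddle=4 sprocket=1
After 11 (gather 2 zinc): ivory=7 mithril=3 rubber=2 saddle=4 sprocket=1 zinc=2
After 12 (craft bottle): bottle=4 ivory=6 mithril=3 rubber=2 saddle=4 sprocket=1
After 13 (gather 7 ivory): bottle=4 ivory=13 mithril=3 rubber=2 saddle=4 sprocket=1
After 14 (gather 8 rubber): bottle=4 ivory=13 mithril=3 rubber=10 saddle=4 sprocket=1
After 15 (craft sprocket): bottle=4 ivory=13 mithril=3 rubber=7 saddle=4 sprocket=2
After 16 (craft sprocket): bottle=4 ivory=13 mithril=3 rubber=4 saddle=4 sprocket=3
After 17 (craft sprocket): bottle=4 ivory=13 mithril=3 rubber=1 saddle=4 sprocket=4
After 18 (gather 6 silk): bottle=4 ivory=13 mithril=3 rubber=1 saddle=4 silk=6 sprocket=4
After 19 (craft plank): bottle=4 ivory=13 mithril=1 plank=2 rubber=1 saddle=4 silk=4 sprocket=4
After 20 (consume 10 ivory): bottle=4 ivory=3 mithril=1 plank=2 rubber=1 saddle=4 silk=4 sprocket=4
After 21 (gather 8 zinc): bottle=4 ivory=3 mithril=1 plank=2 rubber=1 saddle=4 silk=4 sprocket=4 zinc=8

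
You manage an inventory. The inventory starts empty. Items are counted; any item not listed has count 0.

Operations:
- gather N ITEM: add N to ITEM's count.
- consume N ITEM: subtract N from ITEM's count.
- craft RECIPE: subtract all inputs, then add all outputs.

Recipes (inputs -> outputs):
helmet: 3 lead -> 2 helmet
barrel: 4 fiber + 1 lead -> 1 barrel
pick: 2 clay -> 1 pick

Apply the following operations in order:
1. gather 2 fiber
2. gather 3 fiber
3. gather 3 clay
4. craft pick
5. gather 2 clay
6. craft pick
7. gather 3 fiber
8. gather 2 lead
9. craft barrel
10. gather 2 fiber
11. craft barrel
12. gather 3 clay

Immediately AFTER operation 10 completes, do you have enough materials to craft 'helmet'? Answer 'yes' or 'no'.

After 1 (gather 2 fiber): fiber=2
After 2 (gather 3 fiber): fiber=5
After 3 (gather 3 clay): clay=3 fiber=5
After 4 (craft pick): clay=1 fiber=5 pick=1
After 5 (gather 2 clay): clay=3 fiber=5 pick=1
After 6 (craft pick): clay=1 fiber=5 pick=2
After 7 (gather 3 fiber): clay=1 fiber=8 pick=2
After 8 (gather 2 lead): clay=1 fiber=8 lead=2 pick=2
After 9 (craft barrel): barrel=1 clay=1 fiber=4 lead=1 pick=2
After 10 (gather 2 fiber): barrel=1 clay=1 fiber=6 lead=1 pick=2

Answer: no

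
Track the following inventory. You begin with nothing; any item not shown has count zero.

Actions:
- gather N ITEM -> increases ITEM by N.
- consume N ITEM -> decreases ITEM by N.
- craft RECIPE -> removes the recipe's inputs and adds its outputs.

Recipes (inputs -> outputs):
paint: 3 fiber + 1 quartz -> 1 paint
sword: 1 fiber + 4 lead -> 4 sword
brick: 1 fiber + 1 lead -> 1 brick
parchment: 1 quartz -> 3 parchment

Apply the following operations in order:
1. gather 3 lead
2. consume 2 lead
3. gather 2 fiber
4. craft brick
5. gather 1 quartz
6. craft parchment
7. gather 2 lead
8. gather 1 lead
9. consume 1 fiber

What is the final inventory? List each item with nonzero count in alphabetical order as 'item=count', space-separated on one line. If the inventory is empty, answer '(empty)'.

Answer: brick=1 lead=3 parchment=3

Derivation:
After 1 (gather 3 lead): lead=3
After 2 (consume 2 lead): lead=1
After 3 (gather 2 fiber): fiber=2 lead=1
After 4 (craft brick): brick=1 fiber=1
After 5 (gather 1 quartz): brick=1 fiber=1 quartz=1
After 6 (craft parchment): brick=1 fiber=1 parchment=3
After 7 (gather 2 lead): brick=1 fiber=1 lead=2 parchment=3
After 8 (gather 1 lead): brick=1 fiber=1 lead=3 parchment=3
After 9 (consume 1 fiber): brick=1 lead=3 parchment=3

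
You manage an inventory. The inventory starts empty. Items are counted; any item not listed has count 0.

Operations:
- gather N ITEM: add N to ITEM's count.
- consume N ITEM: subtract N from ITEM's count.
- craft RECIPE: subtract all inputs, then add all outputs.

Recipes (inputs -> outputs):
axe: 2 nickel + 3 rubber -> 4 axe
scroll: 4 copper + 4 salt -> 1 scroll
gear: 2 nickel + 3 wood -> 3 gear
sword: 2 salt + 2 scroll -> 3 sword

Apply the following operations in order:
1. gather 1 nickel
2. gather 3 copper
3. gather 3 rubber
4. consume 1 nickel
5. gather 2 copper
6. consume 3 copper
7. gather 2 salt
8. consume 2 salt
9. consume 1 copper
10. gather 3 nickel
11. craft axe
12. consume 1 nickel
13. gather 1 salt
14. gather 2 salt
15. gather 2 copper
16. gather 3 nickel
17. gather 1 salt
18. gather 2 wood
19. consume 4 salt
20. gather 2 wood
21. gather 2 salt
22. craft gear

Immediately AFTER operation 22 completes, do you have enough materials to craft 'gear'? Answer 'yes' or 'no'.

Answer: no

Derivation:
After 1 (gather 1 nickel): nickel=1
After 2 (gather 3 copper): copper=3 nickel=1
After 3 (gather 3 rubber): copper=3 nickel=1 rubber=3
After 4 (consume 1 nickel): copper=3 rubber=3
After 5 (gather 2 copper): copper=5 rubber=3
After 6 (consume 3 copper): copper=2 rubber=3
After 7 (gather 2 salt): copper=2 rubber=3 salt=2
After 8 (consume 2 salt): copper=2 rubber=3
After 9 (consume 1 copper): copper=1 rubber=3
After 10 (gather 3 nickel): copper=1 nickel=3 rubber=3
After 11 (craft axe): axe=4 copper=1 nickel=1
After 12 (consume 1 nickel): axe=4 copper=1
After 13 (gather 1 salt): axe=4 copper=1 salt=1
After 14 (gather 2 salt): axe=4 copper=1 salt=3
After 15 (gather 2 copper): axe=4 copper=3 salt=3
After 16 (gather 3 nickel): axe=4 copper=3 nickel=3 salt=3
After 17 (gather 1 salt): axe=4 copper=3 nickel=3 salt=4
After 18 (gather 2 wood): axe=4 copper=3 nickel=3 salt=4 wood=2
After 19 (consume 4 salt): axe=4 copper=3 nickel=3 wood=2
After 20 (gather 2 wood): axe=4 copper=3 nickel=3 wood=4
After 21 (gather 2 salt): axe=4 copper=3 nickel=3 salt=2 wood=4
After 22 (craft gear): axe=4 copper=3 gear=3 nickel=1 salt=2 wood=1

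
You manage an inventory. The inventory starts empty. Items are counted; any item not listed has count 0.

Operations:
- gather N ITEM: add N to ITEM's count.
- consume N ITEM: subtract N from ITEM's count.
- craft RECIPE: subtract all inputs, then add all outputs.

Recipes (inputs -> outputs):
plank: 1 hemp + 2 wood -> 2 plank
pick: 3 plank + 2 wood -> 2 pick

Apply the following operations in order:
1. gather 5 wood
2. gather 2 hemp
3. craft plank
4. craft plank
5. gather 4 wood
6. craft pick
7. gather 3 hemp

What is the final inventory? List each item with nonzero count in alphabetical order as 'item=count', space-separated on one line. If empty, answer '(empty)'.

Answer: hemp=3 pick=2 plank=1 wood=3

Derivation:
After 1 (gather 5 wood): wood=5
After 2 (gather 2 hemp): hemp=2 wood=5
After 3 (craft plank): hemp=1 plank=2 wood=3
After 4 (craft plank): plank=4 wood=1
After 5 (gather 4 wood): plank=4 wood=5
After 6 (craft pick): pick=2 plank=1 wood=3
After 7 (gather 3 hemp): hemp=3 pick=2 plank=1 wood=3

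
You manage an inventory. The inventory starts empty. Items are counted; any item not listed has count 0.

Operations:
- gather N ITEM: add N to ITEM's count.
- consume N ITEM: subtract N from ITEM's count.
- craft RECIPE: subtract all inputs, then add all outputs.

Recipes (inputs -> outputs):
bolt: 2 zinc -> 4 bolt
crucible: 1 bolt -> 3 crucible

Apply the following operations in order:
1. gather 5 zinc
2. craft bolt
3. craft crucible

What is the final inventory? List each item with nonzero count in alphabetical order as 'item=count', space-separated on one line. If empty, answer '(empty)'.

Answer: bolt=3 crucible=3 zinc=3

Derivation:
After 1 (gather 5 zinc): zinc=5
After 2 (craft bolt): bolt=4 zinc=3
After 3 (craft crucible): bolt=3 crucible=3 zinc=3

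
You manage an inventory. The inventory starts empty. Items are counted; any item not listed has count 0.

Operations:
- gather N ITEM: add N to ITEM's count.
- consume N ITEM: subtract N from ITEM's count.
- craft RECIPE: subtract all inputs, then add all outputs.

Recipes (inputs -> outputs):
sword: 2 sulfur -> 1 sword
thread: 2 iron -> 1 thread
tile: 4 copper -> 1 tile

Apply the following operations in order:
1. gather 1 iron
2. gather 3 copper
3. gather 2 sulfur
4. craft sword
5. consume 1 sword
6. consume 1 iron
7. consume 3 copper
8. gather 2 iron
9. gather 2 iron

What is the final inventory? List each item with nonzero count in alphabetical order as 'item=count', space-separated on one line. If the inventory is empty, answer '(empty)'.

Answer: iron=4

Derivation:
After 1 (gather 1 iron): iron=1
After 2 (gather 3 copper): copper=3 iron=1
After 3 (gather 2 sulfur): copper=3 iron=1 sulfur=2
After 4 (craft sword): copper=3 iron=1 sword=1
After 5 (consume 1 sword): copper=3 iron=1
After 6 (consume 1 iron): copper=3
After 7 (consume 3 copper): (empty)
After 8 (gather 2 iron): iron=2
After 9 (gather 2 iron): iron=4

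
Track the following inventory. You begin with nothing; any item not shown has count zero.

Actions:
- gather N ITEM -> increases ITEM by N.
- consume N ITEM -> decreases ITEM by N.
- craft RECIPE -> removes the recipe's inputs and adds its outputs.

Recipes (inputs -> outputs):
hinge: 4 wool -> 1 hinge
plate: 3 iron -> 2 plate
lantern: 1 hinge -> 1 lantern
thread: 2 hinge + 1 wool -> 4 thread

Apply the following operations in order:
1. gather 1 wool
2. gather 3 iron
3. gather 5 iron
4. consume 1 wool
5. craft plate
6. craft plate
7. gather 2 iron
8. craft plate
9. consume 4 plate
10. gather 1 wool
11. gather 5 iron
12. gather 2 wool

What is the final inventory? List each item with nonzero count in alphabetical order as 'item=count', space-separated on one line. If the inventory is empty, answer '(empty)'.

Answer: iron=6 plate=2 wool=3

Derivation:
After 1 (gather 1 wool): wool=1
After 2 (gather 3 iron): iron=3 wool=1
After 3 (gather 5 iron): iron=8 wool=1
After 4 (consume 1 wool): iron=8
After 5 (craft plate): iron=5 plate=2
After 6 (craft plate): iron=2 plate=4
After 7 (gather 2 iron): iron=4 plate=4
After 8 (craft plate): iron=1 plate=6
After 9 (consume 4 plate): iron=1 plate=2
After 10 (gather 1 wool): iron=1 plate=2 wool=1
After 11 (gather 5 iron): iron=6 plate=2 wool=1
After 12 (gather 2 wool): iron=6 plate=2 wool=3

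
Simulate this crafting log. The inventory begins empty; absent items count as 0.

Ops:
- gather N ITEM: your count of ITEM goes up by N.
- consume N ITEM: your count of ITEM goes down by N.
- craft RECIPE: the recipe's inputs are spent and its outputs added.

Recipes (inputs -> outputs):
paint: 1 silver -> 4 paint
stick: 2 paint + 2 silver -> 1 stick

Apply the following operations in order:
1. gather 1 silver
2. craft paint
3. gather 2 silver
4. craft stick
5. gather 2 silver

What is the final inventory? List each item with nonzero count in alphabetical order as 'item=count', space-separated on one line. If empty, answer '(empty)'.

After 1 (gather 1 silver): silver=1
After 2 (craft paint): paint=4
After 3 (gather 2 silver): paint=4 silver=2
After 4 (craft stick): paint=2 stick=1
After 5 (gather 2 silver): paint=2 silver=2 stick=1

Answer: paint=2 silver=2 stick=1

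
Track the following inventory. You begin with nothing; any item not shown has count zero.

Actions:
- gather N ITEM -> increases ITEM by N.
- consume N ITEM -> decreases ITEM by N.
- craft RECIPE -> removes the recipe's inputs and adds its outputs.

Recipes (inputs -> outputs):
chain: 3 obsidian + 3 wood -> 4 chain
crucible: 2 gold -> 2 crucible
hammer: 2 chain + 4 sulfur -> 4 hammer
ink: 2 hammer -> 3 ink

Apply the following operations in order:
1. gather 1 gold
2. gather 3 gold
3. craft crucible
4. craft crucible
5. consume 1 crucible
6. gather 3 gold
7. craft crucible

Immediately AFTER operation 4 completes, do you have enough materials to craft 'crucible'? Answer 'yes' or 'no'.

Answer: no

Derivation:
After 1 (gather 1 gold): gold=1
After 2 (gather 3 gold): gold=4
After 3 (craft crucible): crucible=2 gold=2
After 4 (craft crucible): crucible=4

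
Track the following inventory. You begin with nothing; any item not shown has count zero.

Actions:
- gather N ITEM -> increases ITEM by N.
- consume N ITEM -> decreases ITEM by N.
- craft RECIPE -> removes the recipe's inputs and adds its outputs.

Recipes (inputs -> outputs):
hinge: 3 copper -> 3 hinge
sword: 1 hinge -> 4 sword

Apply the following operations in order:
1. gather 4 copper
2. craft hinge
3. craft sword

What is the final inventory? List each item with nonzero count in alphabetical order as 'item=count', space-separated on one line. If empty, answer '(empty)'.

After 1 (gather 4 copper): copper=4
After 2 (craft hinge): copper=1 hinge=3
After 3 (craft sword): copper=1 hinge=2 sword=4

Answer: copper=1 hinge=2 sword=4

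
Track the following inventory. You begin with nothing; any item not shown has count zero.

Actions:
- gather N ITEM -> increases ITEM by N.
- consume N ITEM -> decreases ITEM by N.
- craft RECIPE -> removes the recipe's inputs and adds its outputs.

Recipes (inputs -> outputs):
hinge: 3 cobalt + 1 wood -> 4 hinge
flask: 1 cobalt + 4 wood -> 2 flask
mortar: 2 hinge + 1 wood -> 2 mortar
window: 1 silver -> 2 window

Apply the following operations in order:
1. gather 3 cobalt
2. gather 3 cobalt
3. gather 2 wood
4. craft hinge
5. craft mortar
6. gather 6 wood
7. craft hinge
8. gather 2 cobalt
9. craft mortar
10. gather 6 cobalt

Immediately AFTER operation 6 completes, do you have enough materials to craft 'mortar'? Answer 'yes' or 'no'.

Answer: yes

Derivation:
After 1 (gather 3 cobalt): cobalt=3
After 2 (gather 3 cobalt): cobalt=6
After 3 (gather 2 wood): cobalt=6 wood=2
After 4 (craft hinge): cobalt=3 hinge=4 wood=1
After 5 (craft mortar): cobalt=3 hinge=2 mortar=2
After 6 (gather 6 wood): cobalt=3 hinge=2 mortar=2 wood=6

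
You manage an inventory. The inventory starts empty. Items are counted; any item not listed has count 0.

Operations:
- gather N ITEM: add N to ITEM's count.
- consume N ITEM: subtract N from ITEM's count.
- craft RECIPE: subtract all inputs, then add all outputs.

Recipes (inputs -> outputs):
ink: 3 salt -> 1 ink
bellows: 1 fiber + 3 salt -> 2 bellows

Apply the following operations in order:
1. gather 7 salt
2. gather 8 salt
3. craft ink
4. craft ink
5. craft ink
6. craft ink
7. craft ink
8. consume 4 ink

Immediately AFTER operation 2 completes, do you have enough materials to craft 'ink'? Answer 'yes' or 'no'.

Answer: yes

Derivation:
After 1 (gather 7 salt): salt=7
After 2 (gather 8 salt): salt=15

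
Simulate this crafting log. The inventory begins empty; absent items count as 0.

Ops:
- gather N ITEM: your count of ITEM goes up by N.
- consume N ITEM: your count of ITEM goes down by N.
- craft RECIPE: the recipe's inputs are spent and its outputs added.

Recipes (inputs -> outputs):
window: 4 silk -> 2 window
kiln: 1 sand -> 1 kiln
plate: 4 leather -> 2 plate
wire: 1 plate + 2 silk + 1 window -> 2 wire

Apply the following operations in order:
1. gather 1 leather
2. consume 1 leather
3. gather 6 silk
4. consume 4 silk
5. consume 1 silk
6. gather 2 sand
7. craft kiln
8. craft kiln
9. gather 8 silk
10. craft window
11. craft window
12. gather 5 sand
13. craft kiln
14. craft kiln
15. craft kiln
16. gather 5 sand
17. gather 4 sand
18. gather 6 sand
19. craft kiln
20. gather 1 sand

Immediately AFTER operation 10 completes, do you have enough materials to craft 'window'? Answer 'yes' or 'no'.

After 1 (gather 1 leather): leather=1
After 2 (consume 1 leather): (empty)
After 3 (gather 6 silk): silk=6
After 4 (consume 4 silk): silk=2
After 5 (consume 1 silk): silk=1
After 6 (gather 2 sand): sand=2 silk=1
After 7 (craft kiln): kiln=1 sand=1 silk=1
After 8 (craft kiln): kiln=2 silk=1
After 9 (gather 8 silk): kiln=2 silk=9
After 10 (craft window): kiln=2 silk=5 window=2

Answer: yes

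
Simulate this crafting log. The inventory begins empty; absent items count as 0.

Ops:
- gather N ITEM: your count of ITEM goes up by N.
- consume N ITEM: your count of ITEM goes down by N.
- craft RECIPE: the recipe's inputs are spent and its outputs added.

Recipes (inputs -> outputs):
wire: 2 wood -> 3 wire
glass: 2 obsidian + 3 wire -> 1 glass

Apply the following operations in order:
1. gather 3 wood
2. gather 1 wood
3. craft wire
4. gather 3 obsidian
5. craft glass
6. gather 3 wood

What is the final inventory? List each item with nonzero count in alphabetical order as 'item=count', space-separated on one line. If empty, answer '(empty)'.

After 1 (gather 3 wood): wood=3
After 2 (gather 1 wood): wood=4
After 3 (craft wire): wire=3 wood=2
After 4 (gather 3 obsidian): obsidian=3 wire=3 wood=2
After 5 (craft glass): glass=1 obsidian=1 wood=2
After 6 (gather 3 wood): glass=1 obsidian=1 wood=5

Answer: glass=1 obsidian=1 wood=5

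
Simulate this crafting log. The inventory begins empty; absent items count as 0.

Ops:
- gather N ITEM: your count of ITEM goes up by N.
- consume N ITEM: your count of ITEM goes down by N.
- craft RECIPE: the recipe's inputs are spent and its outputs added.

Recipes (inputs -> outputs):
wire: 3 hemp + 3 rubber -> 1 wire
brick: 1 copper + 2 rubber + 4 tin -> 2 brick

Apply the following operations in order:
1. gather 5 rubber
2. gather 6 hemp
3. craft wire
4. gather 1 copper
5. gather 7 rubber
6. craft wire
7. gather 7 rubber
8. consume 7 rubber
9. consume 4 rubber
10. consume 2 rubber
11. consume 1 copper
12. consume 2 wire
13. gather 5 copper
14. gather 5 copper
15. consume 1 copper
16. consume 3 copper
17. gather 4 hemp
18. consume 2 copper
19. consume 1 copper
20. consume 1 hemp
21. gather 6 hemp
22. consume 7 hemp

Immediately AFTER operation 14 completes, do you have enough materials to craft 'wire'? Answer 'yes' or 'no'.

After 1 (gather 5 rubber): rubber=5
After 2 (gather 6 hemp): hemp=6 rubber=5
After 3 (craft wire): hemp=3 rubber=2 wire=1
After 4 (gather 1 copper): copper=1 hemp=3 rubber=2 wire=1
After 5 (gather 7 rubber): copper=1 hemp=3 rubber=9 wire=1
After 6 (craft wire): copper=1 rubber=6 wire=2
After 7 (gather 7 rubber): copper=1 rubber=13 wire=2
After 8 (consume 7 rubber): copper=1 rubber=6 wire=2
After 9 (consume 4 rubber): copper=1 rubber=2 wire=2
After 10 (consume 2 rubber): copper=1 wire=2
After 11 (consume 1 copper): wire=2
After 12 (consume 2 wire): (empty)
After 13 (gather 5 copper): copper=5
After 14 (gather 5 copper): copper=10

Answer: no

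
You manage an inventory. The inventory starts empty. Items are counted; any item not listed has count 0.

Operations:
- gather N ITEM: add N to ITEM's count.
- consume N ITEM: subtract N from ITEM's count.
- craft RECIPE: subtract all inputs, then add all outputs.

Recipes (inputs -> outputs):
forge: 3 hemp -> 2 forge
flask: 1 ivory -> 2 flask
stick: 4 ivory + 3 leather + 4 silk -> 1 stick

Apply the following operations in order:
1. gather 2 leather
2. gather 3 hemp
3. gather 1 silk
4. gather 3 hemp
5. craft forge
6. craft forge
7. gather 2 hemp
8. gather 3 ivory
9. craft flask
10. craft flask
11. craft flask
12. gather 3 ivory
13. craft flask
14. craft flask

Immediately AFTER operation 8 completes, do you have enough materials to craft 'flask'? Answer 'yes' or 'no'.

Answer: yes

Derivation:
After 1 (gather 2 leather): leather=2
After 2 (gather 3 hemp): hemp=3 leather=2
After 3 (gather 1 silk): hemp=3 leather=2 silk=1
After 4 (gather 3 hemp): hemp=6 leather=2 silk=1
After 5 (craft forge): forge=2 hemp=3 leather=2 silk=1
After 6 (craft forge): forge=4 leather=2 silk=1
After 7 (gather 2 hemp): forge=4 hemp=2 leather=2 silk=1
After 8 (gather 3 ivory): forge=4 hemp=2 ivory=3 leather=2 silk=1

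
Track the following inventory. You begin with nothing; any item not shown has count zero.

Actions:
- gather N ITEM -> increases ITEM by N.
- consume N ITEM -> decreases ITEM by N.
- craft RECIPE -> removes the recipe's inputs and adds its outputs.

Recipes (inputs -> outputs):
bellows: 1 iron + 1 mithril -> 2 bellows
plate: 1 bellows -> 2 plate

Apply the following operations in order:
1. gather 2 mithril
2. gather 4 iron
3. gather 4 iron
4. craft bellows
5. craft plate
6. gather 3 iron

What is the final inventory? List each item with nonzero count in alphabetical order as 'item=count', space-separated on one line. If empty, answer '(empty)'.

Answer: bellows=1 iron=10 mithril=1 plate=2

Derivation:
After 1 (gather 2 mithril): mithril=2
After 2 (gather 4 iron): iron=4 mithril=2
After 3 (gather 4 iron): iron=8 mithril=2
After 4 (craft bellows): bellows=2 iron=7 mithril=1
After 5 (craft plate): bellows=1 iron=7 mithril=1 plate=2
After 6 (gather 3 iron): bellows=1 iron=10 mithril=1 plate=2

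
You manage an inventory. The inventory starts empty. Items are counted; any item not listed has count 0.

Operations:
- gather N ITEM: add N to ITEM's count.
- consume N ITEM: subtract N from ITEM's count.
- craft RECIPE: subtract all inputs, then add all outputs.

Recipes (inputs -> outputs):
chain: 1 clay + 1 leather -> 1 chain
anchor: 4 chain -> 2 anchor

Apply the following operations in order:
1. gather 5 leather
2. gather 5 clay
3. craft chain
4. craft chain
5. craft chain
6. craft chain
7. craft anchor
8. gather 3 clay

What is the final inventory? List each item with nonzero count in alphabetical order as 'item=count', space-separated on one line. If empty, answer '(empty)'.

Answer: anchor=2 clay=4 leather=1

Derivation:
After 1 (gather 5 leather): leather=5
After 2 (gather 5 clay): clay=5 leather=5
After 3 (craft chain): chain=1 clay=4 leather=4
After 4 (craft chain): chain=2 clay=3 leather=3
After 5 (craft chain): chain=3 clay=2 leather=2
After 6 (craft chain): chain=4 clay=1 leather=1
After 7 (craft anchor): anchor=2 clay=1 leather=1
After 8 (gather 3 clay): anchor=2 clay=4 leather=1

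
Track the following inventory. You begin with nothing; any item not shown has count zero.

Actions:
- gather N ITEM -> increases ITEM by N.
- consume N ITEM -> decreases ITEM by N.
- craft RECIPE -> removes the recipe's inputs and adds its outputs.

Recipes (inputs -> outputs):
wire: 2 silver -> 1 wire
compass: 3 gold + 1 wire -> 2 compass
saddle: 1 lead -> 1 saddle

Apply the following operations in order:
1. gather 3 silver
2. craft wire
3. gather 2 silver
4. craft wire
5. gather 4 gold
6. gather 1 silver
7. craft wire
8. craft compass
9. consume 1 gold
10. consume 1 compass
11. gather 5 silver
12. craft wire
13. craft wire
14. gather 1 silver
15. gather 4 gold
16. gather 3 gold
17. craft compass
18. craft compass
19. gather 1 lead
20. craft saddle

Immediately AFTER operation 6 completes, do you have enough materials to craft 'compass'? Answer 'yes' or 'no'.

Answer: yes

Derivation:
After 1 (gather 3 silver): silver=3
After 2 (craft wire): silver=1 wire=1
After 3 (gather 2 silver): silver=3 wire=1
After 4 (craft wire): silver=1 wire=2
After 5 (gather 4 gold): gold=4 silver=1 wire=2
After 6 (gather 1 silver): gold=4 silver=2 wire=2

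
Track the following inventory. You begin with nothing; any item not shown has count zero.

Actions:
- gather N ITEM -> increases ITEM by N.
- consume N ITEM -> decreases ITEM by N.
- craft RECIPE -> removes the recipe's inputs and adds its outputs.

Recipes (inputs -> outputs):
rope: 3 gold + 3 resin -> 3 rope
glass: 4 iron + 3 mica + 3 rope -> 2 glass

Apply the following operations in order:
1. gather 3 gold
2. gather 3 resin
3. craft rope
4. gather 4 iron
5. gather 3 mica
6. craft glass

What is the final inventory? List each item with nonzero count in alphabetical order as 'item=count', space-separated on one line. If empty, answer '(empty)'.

Answer: glass=2

Derivation:
After 1 (gather 3 gold): gold=3
After 2 (gather 3 resin): gold=3 resin=3
After 3 (craft rope): rope=3
After 4 (gather 4 iron): iron=4 rope=3
After 5 (gather 3 mica): iron=4 mica=3 rope=3
After 6 (craft glass): glass=2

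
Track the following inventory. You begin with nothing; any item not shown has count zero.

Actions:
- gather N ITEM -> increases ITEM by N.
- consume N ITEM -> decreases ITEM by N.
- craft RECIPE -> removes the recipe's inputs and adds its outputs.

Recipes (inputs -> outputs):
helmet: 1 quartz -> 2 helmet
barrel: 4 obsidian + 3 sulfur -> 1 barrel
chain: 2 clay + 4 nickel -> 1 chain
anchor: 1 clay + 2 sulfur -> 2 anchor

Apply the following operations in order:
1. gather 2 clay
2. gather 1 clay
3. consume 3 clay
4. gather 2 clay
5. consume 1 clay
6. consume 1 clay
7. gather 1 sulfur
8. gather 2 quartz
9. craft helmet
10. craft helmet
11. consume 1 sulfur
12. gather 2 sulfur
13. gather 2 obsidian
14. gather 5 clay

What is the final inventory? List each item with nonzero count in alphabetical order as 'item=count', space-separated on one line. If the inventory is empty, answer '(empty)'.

Answer: clay=5 helmet=4 obsidian=2 sulfur=2

Derivation:
After 1 (gather 2 clay): clay=2
After 2 (gather 1 clay): clay=3
After 3 (consume 3 clay): (empty)
After 4 (gather 2 clay): clay=2
After 5 (consume 1 clay): clay=1
After 6 (consume 1 clay): (empty)
After 7 (gather 1 sulfur): sulfur=1
After 8 (gather 2 quartz): quartz=2 sulfur=1
After 9 (craft helmet): helmet=2 quartz=1 sulfur=1
After 10 (craft helmet): helmet=4 sulfur=1
After 11 (consume 1 sulfur): helmet=4
After 12 (gather 2 sulfur): helmet=4 sulfur=2
After 13 (gather 2 obsidian): helmet=4 obsidian=2 sulfur=2
After 14 (gather 5 clay): clay=5 helmet=4 obsidian=2 sulfur=2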